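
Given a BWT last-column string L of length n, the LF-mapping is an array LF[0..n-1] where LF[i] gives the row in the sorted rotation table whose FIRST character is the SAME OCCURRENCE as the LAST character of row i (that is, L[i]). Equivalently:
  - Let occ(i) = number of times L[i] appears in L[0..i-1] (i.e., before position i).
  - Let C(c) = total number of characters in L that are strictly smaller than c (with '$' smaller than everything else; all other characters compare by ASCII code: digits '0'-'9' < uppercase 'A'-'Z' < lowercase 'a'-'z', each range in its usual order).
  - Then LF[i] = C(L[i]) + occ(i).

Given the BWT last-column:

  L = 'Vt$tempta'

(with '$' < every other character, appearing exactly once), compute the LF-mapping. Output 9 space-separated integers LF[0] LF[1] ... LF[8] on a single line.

Char counts: '$':1, 'V':1, 'a':1, 'e':1, 'm':1, 'p':1, 't':3
C (first-col start): C('$')=0, C('V')=1, C('a')=2, C('e')=3, C('m')=4, C('p')=5, C('t')=6
L[0]='V': occ=0, LF[0]=C('V')+0=1+0=1
L[1]='t': occ=0, LF[1]=C('t')+0=6+0=6
L[2]='$': occ=0, LF[2]=C('$')+0=0+0=0
L[3]='t': occ=1, LF[3]=C('t')+1=6+1=7
L[4]='e': occ=0, LF[4]=C('e')+0=3+0=3
L[5]='m': occ=0, LF[5]=C('m')+0=4+0=4
L[6]='p': occ=0, LF[6]=C('p')+0=5+0=5
L[7]='t': occ=2, LF[7]=C('t')+2=6+2=8
L[8]='a': occ=0, LF[8]=C('a')+0=2+0=2

Answer: 1 6 0 7 3 4 5 8 2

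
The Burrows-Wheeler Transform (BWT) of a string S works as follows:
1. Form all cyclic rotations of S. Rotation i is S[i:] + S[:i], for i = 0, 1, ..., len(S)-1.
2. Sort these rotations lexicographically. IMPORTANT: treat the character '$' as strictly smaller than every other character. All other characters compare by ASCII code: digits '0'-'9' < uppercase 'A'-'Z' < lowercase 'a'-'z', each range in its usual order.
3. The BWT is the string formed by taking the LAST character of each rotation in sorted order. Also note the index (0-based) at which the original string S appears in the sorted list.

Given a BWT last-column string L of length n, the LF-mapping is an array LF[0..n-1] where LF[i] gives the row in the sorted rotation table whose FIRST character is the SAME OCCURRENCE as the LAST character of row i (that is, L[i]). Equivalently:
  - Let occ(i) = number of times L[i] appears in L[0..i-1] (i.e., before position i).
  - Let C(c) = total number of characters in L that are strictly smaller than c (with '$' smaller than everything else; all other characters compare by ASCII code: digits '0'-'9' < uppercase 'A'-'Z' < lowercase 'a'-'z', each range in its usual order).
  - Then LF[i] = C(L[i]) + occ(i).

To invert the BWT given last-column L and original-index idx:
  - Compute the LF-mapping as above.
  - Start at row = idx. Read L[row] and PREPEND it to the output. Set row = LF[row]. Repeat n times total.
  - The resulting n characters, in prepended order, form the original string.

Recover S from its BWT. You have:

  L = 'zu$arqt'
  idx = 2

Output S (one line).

Answer: quartz$

Derivation:
LF mapping: 6 5 0 1 3 2 4
Walk LF starting at row 2, prepending L[row]:
  step 1: row=2, L[2]='$', prepend. Next row=LF[2]=0
  step 2: row=0, L[0]='z', prepend. Next row=LF[0]=6
  step 3: row=6, L[6]='t', prepend. Next row=LF[6]=4
  step 4: row=4, L[4]='r', prepend. Next row=LF[4]=3
  step 5: row=3, L[3]='a', prepend. Next row=LF[3]=1
  step 6: row=1, L[1]='u', prepend. Next row=LF[1]=5
  step 7: row=5, L[5]='q', prepend. Next row=LF[5]=2
Reversed output: quartz$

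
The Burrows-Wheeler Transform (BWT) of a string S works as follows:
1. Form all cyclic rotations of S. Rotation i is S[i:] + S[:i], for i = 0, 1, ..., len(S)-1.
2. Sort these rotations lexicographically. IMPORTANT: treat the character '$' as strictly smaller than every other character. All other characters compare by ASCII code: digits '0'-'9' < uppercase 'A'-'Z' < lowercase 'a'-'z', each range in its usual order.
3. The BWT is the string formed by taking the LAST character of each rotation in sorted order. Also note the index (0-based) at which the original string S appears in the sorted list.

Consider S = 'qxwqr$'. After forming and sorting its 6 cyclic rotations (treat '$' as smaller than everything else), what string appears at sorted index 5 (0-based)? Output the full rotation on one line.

Answer: xwqr$q

Derivation:
All 6 rotations (rotation i = S[i:]+S[:i]):
  rot[0] = qxwqr$
  rot[1] = xwqr$q
  rot[2] = wqr$qx
  rot[3] = qr$qxw
  rot[4] = r$qxwq
  rot[5] = $qxwqr
Sorted (with $ < everything):
  sorted[0] = $qxwqr
  sorted[1] = qr$qxw
  sorted[2] = qxwqr$
  sorted[3] = r$qxwq
  sorted[4] = wqr$qx
  sorted[5] = xwqr$q
sorted[5] = xwqr$q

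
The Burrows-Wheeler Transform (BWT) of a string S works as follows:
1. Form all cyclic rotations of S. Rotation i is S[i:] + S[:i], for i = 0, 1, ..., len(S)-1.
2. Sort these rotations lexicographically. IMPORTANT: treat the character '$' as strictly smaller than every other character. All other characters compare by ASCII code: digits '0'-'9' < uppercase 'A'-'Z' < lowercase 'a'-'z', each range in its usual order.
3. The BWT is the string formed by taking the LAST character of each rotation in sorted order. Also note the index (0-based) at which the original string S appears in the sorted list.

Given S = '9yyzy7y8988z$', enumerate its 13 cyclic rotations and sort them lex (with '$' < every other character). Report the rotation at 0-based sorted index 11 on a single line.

All 13 rotations (rotation i = S[i:]+S[:i]):
  rot[0] = 9yyzy7y8988z$
  rot[1] = yyzy7y8988z$9
  rot[2] = yzy7y8988z$9y
  rot[3] = zy7y8988z$9yy
  rot[4] = y7y8988z$9yyz
  rot[5] = 7y8988z$9yyzy
  rot[6] = y8988z$9yyzy7
  rot[7] = 8988z$9yyzy7y
  rot[8] = 988z$9yyzy7y8
  rot[9] = 88z$9yyzy7y89
  rot[10] = 8z$9yyzy7y898
  rot[11] = z$9yyzy7y8988
  rot[12] = $9yyzy7y8988z
Sorted (with $ < everything):
  sorted[0] = $9yyzy7y8988z
  sorted[1] = 7y8988z$9yyzy
  sorted[2] = 88z$9yyzy7y89
  sorted[3] = 8988z$9yyzy7y
  sorted[4] = 8z$9yyzy7y898
  sorted[5] = 988z$9yyzy7y8
  sorted[6] = 9yyzy7y8988z$
  sorted[7] = y7y8988z$9yyz
  sorted[8] = y8988z$9yyzy7
  sorted[9] = yyzy7y8988z$9
  sorted[10] = yzy7y8988z$9y
  sorted[11] = z$9yyzy7y8988
  sorted[12] = zy7y8988z$9yy
sorted[11] = z$9yyzy7y8988

Answer: z$9yyzy7y8988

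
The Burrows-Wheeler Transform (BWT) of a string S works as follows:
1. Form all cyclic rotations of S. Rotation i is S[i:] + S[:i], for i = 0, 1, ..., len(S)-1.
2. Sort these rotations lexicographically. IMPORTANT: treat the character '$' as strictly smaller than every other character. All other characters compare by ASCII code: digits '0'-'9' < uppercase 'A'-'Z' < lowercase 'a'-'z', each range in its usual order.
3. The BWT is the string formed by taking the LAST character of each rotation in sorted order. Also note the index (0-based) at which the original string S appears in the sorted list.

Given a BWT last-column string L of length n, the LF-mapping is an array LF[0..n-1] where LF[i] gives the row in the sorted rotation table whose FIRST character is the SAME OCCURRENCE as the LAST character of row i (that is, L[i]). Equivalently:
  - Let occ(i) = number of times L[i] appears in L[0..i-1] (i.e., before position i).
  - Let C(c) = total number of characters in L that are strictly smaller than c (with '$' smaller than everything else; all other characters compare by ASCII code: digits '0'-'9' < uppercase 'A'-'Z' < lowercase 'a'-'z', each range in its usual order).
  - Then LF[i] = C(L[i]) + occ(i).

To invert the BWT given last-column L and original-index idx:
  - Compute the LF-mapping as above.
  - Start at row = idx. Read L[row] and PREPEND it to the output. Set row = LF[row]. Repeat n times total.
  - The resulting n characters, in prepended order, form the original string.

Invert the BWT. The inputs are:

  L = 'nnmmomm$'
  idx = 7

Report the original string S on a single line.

LF mapping: 5 6 1 2 7 3 4 0
Walk LF starting at row 7, prepending L[row]:
  step 1: row=7, L[7]='$', prepend. Next row=LF[7]=0
  step 2: row=0, L[0]='n', prepend. Next row=LF[0]=5
  step 3: row=5, L[5]='m', prepend. Next row=LF[5]=3
  step 4: row=3, L[3]='m', prepend. Next row=LF[3]=2
  step 5: row=2, L[2]='m', prepend. Next row=LF[2]=1
  step 6: row=1, L[1]='n', prepend. Next row=LF[1]=6
  step 7: row=6, L[6]='m', prepend. Next row=LF[6]=4
  step 8: row=4, L[4]='o', prepend. Next row=LF[4]=7
Reversed output: omnmmmn$

Answer: omnmmmn$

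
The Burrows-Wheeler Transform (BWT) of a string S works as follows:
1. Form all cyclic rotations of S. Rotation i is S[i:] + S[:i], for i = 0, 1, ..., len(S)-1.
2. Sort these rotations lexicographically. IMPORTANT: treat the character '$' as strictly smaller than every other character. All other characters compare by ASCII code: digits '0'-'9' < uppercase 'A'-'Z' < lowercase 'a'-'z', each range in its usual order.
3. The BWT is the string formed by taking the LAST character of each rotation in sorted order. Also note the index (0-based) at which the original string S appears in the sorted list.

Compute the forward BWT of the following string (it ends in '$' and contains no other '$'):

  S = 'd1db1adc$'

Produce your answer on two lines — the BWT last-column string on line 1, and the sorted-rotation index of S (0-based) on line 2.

Answer: cbd1dd$1a
6

Derivation:
All 9 rotations (rotation i = S[i:]+S[:i]):
  rot[0] = d1db1adc$
  rot[1] = 1db1adc$d
  rot[2] = db1adc$d1
  rot[3] = b1adc$d1d
  rot[4] = 1adc$d1db
  rot[5] = adc$d1db1
  rot[6] = dc$d1db1a
  rot[7] = c$d1db1ad
  rot[8] = $d1db1adc
Sorted (with $ < everything):
  sorted[0] = $d1db1adc  (last char: 'c')
  sorted[1] = 1adc$d1db  (last char: 'b')
  sorted[2] = 1db1adc$d  (last char: 'd')
  sorted[3] = adc$d1db1  (last char: '1')
  sorted[4] = b1adc$d1d  (last char: 'd')
  sorted[5] = c$d1db1ad  (last char: 'd')
  sorted[6] = d1db1adc$  (last char: '$')
  sorted[7] = db1adc$d1  (last char: '1')
  sorted[8] = dc$d1db1a  (last char: 'a')
Last column: cbd1dd$1a
Original string S is at sorted index 6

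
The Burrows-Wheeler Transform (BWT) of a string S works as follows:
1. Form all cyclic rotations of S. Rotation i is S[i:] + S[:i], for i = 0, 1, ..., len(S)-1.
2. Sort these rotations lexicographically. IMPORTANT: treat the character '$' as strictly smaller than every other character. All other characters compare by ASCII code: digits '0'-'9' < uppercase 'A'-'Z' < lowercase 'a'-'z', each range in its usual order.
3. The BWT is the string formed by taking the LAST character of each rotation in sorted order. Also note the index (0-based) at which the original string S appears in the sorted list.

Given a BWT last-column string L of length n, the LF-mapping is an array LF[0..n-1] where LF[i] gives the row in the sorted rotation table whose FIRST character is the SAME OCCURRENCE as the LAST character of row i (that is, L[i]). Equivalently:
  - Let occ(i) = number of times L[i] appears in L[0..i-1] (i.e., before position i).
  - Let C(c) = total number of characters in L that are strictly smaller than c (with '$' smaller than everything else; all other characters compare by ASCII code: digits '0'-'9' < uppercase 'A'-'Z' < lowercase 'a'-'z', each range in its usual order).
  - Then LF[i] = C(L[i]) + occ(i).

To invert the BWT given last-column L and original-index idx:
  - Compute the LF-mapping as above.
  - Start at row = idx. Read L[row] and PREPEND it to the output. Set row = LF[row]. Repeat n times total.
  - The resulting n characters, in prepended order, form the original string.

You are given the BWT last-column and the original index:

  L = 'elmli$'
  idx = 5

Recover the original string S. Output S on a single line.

Answer: mille$

Derivation:
LF mapping: 1 3 5 4 2 0
Walk LF starting at row 5, prepending L[row]:
  step 1: row=5, L[5]='$', prepend. Next row=LF[5]=0
  step 2: row=0, L[0]='e', prepend. Next row=LF[0]=1
  step 3: row=1, L[1]='l', prepend. Next row=LF[1]=3
  step 4: row=3, L[3]='l', prepend. Next row=LF[3]=4
  step 5: row=4, L[4]='i', prepend. Next row=LF[4]=2
  step 6: row=2, L[2]='m', prepend. Next row=LF[2]=5
Reversed output: mille$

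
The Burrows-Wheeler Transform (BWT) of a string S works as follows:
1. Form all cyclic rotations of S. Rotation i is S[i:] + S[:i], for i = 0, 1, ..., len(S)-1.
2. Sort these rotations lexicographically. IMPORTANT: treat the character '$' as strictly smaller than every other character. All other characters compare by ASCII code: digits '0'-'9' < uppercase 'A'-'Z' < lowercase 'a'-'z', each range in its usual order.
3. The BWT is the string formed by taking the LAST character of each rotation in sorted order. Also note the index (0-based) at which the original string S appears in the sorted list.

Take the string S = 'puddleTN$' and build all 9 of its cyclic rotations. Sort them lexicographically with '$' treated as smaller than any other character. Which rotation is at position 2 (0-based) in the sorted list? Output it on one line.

All 9 rotations (rotation i = S[i:]+S[:i]):
  rot[0] = puddleTN$
  rot[1] = uddleTN$p
  rot[2] = ddleTN$pu
  rot[3] = dleTN$pud
  rot[4] = leTN$pudd
  rot[5] = eTN$puddl
  rot[6] = TN$puddle
  rot[7] = N$puddleT
  rot[8] = $puddleTN
Sorted (with $ < everything):
  sorted[0] = $puddleTN
  sorted[1] = N$puddleT
  sorted[2] = TN$puddle
  sorted[3] = ddleTN$pu
  sorted[4] = dleTN$pud
  sorted[5] = eTN$puddl
  sorted[6] = leTN$pudd
  sorted[7] = puddleTN$
  sorted[8] = uddleTN$p
sorted[2] = TN$puddle

Answer: TN$puddle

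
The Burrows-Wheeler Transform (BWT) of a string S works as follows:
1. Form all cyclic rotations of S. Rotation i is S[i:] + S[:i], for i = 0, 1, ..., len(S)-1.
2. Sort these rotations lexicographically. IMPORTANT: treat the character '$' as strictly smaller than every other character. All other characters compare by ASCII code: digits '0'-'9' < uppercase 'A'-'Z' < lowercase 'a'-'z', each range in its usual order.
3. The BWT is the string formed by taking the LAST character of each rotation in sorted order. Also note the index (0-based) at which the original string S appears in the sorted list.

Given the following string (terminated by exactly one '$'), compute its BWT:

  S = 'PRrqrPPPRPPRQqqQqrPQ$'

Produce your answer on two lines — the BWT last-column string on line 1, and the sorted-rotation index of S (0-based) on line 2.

All 21 rotations (rotation i = S[i:]+S[:i]):
  rot[0] = PRrqrPPPRPPRQqqQqrPQ$
  rot[1] = RrqrPPPRPPRQqqQqrPQ$P
  rot[2] = rqrPPPRPPRQqqQqrPQ$PR
  rot[3] = qrPPPRPPRQqqQqrPQ$PRr
  rot[4] = rPPPRPPRQqqQqrPQ$PRrq
  rot[5] = PPPRPPRQqqQqrPQ$PRrqr
  rot[6] = PPRPPRQqqQqrPQ$PRrqrP
  rot[7] = PRPPRQqqQqrPQ$PRrqrPP
  rot[8] = RPPRQqqQqrPQ$PRrqrPPP
  rot[9] = PPRQqqQqrPQ$PRrqrPPPR
  rot[10] = PRQqqQqrPQ$PRrqrPPPRP
  rot[11] = RQqqQqrPQ$PRrqrPPPRPP
  rot[12] = QqqQqrPQ$PRrqrPPPRPPR
  rot[13] = qqQqrPQ$PRrqrPPPRPPRQ
  rot[14] = qQqrPQ$PRrqrPPPRPPRQq
  rot[15] = QqrPQ$PRrqrPPPRPPRQqq
  rot[16] = qrPQ$PRrqrPPPRPPRQqqQ
  rot[17] = rPQ$PRrqrPPPRPPRQqqQq
  rot[18] = PQ$PRrqrPPPRPPRQqqQqr
  rot[19] = Q$PRrqrPPPRPPRQqqQqrP
  rot[20] = $PRrqrPPPRPPRQqqQqrPQ
Sorted (with $ < everything):
  sorted[0] = $PRrqrPPPRPPRQqqQqrPQ  (last char: 'Q')
  sorted[1] = PPPRPPRQqqQqrPQ$PRrqr  (last char: 'r')
  sorted[2] = PPRPPRQqqQqrPQ$PRrqrP  (last char: 'P')
  sorted[3] = PPRQqqQqrPQ$PRrqrPPPR  (last char: 'R')
  sorted[4] = PQ$PRrqrPPPRPPRQqqQqr  (last char: 'r')
  sorted[5] = PRPPRQqqQqrPQ$PRrqrPP  (last char: 'P')
  sorted[6] = PRQqqQqrPQ$PRrqrPPPRP  (last char: 'P')
  sorted[7] = PRrqrPPPRPPRQqqQqrPQ$  (last char: '$')
  sorted[8] = Q$PRrqrPPPRPPRQqqQqrP  (last char: 'P')
  sorted[9] = QqqQqrPQ$PRrqrPPPRPPR  (last char: 'R')
  sorted[10] = QqrPQ$PRrqrPPPRPPRQqq  (last char: 'q')
  sorted[11] = RPPRQqqQqrPQ$PRrqrPPP  (last char: 'P')
  sorted[12] = RQqqQqrPQ$PRrqrPPPRPP  (last char: 'P')
  sorted[13] = RrqrPPPRPPRQqqQqrPQ$P  (last char: 'P')
  sorted[14] = qQqrPQ$PRrqrPPPRPPRQq  (last char: 'q')
  sorted[15] = qqQqrPQ$PRrqrPPPRPPRQ  (last char: 'Q')
  sorted[16] = qrPPPRPPRQqqQqrPQ$PRr  (last char: 'r')
  sorted[17] = qrPQ$PRrqrPPPRPPRQqqQ  (last char: 'Q')
  sorted[18] = rPPPRPPRQqqQqrPQ$PRrq  (last char: 'q')
  sorted[19] = rPQ$PRrqrPPPRPPRQqqQq  (last char: 'q')
  sorted[20] = rqrPPPRPPRQqqQqrPQ$PR  (last char: 'R')
Last column: QrPRrPP$PRqPPPqQrQqqR
Original string S is at sorted index 7

Answer: QrPRrPP$PRqPPPqQrQqqR
7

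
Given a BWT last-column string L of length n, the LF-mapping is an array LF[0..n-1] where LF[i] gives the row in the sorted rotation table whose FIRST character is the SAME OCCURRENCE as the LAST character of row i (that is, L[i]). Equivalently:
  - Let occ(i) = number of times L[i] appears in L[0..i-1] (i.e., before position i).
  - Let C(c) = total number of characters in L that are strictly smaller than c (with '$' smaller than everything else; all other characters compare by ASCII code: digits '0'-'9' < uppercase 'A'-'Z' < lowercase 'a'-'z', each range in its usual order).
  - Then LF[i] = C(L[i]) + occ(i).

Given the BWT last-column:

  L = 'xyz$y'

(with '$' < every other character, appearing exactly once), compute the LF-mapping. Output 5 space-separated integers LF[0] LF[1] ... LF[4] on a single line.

Answer: 1 2 4 0 3

Derivation:
Char counts: '$':1, 'x':1, 'y':2, 'z':1
C (first-col start): C('$')=0, C('x')=1, C('y')=2, C('z')=4
L[0]='x': occ=0, LF[0]=C('x')+0=1+0=1
L[1]='y': occ=0, LF[1]=C('y')+0=2+0=2
L[2]='z': occ=0, LF[2]=C('z')+0=4+0=4
L[3]='$': occ=0, LF[3]=C('$')+0=0+0=0
L[4]='y': occ=1, LF[4]=C('y')+1=2+1=3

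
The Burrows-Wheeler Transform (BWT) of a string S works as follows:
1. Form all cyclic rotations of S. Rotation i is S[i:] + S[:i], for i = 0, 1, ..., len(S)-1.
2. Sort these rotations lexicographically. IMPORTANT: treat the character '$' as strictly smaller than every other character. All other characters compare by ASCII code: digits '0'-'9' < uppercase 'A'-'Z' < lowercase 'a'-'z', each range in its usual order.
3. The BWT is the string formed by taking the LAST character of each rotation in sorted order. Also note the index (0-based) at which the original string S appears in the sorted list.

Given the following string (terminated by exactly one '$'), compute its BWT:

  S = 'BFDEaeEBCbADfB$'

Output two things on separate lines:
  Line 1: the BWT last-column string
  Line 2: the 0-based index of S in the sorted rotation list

All 15 rotations (rotation i = S[i:]+S[:i]):
  rot[0] = BFDEaeEBCbADfB$
  rot[1] = FDEaeEBCbADfB$B
  rot[2] = DEaeEBCbADfB$BF
  rot[3] = EaeEBCbADfB$BFD
  rot[4] = aeEBCbADfB$BFDE
  rot[5] = eEBCbADfB$BFDEa
  rot[6] = EBCbADfB$BFDEae
  rot[7] = BCbADfB$BFDEaeE
  rot[8] = CbADfB$BFDEaeEB
  rot[9] = bADfB$BFDEaeEBC
  rot[10] = ADfB$BFDEaeEBCb
  rot[11] = DfB$BFDEaeEBCbA
  rot[12] = fB$BFDEaeEBCbAD
  rot[13] = B$BFDEaeEBCbADf
  rot[14] = $BFDEaeEBCbADfB
Sorted (with $ < everything):
  sorted[0] = $BFDEaeEBCbADfB  (last char: 'B')
  sorted[1] = ADfB$BFDEaeEBCb  (last char: 'b')
  sorted[2] = B$BFDEaeEBCbADf  (last char: 'f')
  sorted[3] = BCbADfB$BFDEaeE  (last char: 'E')
  sorted[4] = BFDEaeEBCbADfB$  (last char: '$')
  sorted[5] = CbADfB$BFDEaeEB  (last char: 'B')
  sorted[6] = DEaeEBCbADfB$BF  (last char: 'F')
  sorted[7] = DfB$BFDEaeEBCbA  (last char: 'A')
  sorted[8] = EBCbADfB$BFDEae  (last char: 'e')
  sorted[9] = EaeEBCbADfB$BFD  (last char: 'D')
  sorted[10] = FDEaeEBCbADfB$B  (last char: 'B')
  sorted[11] = aeEBCbADfB$BFDE  (last char: 'E')
  sorted[12] = bADfB$BFDEaeEBC  (last char: 'C')
  sorted[13] = eEBCbADfB$BFDEa  (last char: 'a')
  sorted[14] = fB$BFDEaeEBCbAD  (last char: 'D')
Last column: BbfE$BFAeDBECaD
Original string S is at sorted index 4

Answer: BbfE$BFAeDBECaD
4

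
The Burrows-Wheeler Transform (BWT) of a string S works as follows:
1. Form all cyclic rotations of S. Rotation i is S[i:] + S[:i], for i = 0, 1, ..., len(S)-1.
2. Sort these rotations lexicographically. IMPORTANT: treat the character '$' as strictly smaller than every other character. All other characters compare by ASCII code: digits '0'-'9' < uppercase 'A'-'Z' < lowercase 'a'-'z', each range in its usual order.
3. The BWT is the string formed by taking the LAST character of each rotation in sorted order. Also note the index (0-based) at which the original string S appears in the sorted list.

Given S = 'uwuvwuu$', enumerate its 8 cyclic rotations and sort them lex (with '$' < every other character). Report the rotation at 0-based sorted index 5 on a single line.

All 8 rotations (rotation i = S[i:]+S[:i]):
  rot[0] = uwuvwuu$
  rot[1] = wuvwuu$u
  rot[2] = uvwuu$uw
  rot[3] = vwuu$uwu
  rot[4] = wuu$uwuv
  rot[5] = uu$uwuvw
  rot[6] = u$uwuvwu
  rot[7] = $uwuvwuu
Sorted (with $ < everything):
  sorted[0] = $uwuvwuu
  sorted[1] = u$uwuvwu
  sorted[2] = uu$uwuvw
  sorted[3] = uvwuu$uw
  sorted[4] = uwuvwuu$
  sorted[5] = vwuu$uwu
  sorted[6] = wuu$uwuv
  sorted[7] = wuvwuu$u
sorted[5] = vwuu$uwu

Answer: vwuu$uwu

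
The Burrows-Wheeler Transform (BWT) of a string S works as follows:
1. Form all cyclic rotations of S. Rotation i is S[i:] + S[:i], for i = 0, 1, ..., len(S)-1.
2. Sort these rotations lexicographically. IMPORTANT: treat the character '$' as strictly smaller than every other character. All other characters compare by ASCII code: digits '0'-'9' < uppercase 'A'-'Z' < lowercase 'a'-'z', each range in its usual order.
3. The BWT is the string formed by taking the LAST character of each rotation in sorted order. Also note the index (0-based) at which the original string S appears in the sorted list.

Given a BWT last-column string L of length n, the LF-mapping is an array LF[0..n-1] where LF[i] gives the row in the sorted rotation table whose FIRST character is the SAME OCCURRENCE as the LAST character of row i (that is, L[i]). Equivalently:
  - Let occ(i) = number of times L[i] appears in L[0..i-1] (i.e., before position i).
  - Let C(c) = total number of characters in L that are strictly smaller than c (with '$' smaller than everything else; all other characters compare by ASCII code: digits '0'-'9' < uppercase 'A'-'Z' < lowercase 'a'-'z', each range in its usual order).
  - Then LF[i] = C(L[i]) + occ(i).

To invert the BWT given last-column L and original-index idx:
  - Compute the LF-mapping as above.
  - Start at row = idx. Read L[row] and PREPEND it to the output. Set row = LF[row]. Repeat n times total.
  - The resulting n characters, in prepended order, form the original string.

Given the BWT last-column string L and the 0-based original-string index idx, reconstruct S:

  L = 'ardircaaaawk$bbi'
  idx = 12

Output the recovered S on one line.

LF mapping: 1 13 9 10 14 8 2 3 4 5 15 12 0 6 7 11
Walk LF starting at row 12, prepending L[row]:
  step 1: row=12, L[12]='$', prepend. Next row=LF[12]=0
  step 2: row=0, L[0]='a', prepend. Next row=LF[0]=1
  step 3: row=1, L[1]='r', prepend. Next row=LF[1]=13
  step 4: row=13, L[13]='b', prepend. Next row=LF[13]=6
  step 5: row=6, L[6]='a', prepend. Next row=LF[6]=2
  step 6: row=2, L[2]='d', prepend. Next row=LF[2]=9
  step 7: row=9, L[9]='a', prepend. Next row=LF[9]=5
  step 8: row=5, L[5]='c', prepend. Next row=LF[5]=8
  step 9: row=8, L[8]='a', prepend. Next row=LF[8]=4
  step 10: row=4, L[4]='r', prepend. Next row=LF[4]=14
  step 11: row=14, L[14]='b', prepend. Next row=LF[14]=7
  step 12: row=7, L[7]='a', prepend. Next row=LF[7]=3
  step 13: row=3, L[3]='i', prepend. Next row=LF[3]=10
  step 14: row=10, L[10]='w', prepend. Next row=LF[10]=15
  step 15: row=15, L[15]='i', prepend. Next row=LF[15]=11
  step 16: row=11, L[11]='k', prepend. Next row=LF[11]=12
Reversed output: kiwiabracadabra$

Answer: kiwiabracadabra$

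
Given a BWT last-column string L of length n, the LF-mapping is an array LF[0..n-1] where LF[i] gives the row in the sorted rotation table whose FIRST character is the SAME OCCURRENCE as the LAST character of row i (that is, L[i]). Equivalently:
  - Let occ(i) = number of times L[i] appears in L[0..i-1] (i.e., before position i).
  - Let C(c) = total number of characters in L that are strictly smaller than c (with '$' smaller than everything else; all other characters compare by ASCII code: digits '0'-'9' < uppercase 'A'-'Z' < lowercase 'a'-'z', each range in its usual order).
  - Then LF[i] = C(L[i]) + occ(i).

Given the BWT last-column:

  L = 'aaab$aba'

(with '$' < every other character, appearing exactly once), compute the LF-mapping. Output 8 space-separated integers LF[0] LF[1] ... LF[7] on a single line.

Answer: 1 2 3 6 0 4 7 5

Derivation:
Char counts: '$':1, 'a':5, 'b':2
C (first-col start): C('$')=0, C('a')=1, C('b')=6
L[0]='a': occ=0, LF[0]=C('a')+0=1+0=1
L[1]='a': occ=1, LF[1]=C('a')+1=1+1=2
L[2]='a': occ=2, LF[2]=C('a')+2=1+2=3
L[3]='b': occ=0, LF[3]=C('b')+0=6+0=6
L[4]='$': occ=0, LF[4]=C('$')+0=0+0=0
L[5]='a': occ=3, LF[5]=C('a')+3=1+3=4
L[6]='b': occ=1, LF[6]=C('b')+1=6+1=7
L[7]='a': occ=4, LF[7]=C('a')+4=1+4=5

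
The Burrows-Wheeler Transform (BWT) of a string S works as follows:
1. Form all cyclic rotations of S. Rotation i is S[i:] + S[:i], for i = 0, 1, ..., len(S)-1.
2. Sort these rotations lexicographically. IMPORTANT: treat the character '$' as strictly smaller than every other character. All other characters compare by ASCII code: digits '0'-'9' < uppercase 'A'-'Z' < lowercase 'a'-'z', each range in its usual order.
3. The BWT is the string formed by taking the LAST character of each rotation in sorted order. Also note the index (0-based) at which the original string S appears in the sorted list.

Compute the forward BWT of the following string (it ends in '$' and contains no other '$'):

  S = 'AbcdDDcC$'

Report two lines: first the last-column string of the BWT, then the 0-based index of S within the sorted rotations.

All 9 rotations (rotation i = S[i:]+S[:i]):
  rot[0] = AbcdDDcC$
  rot[1] = bcdDDcC$A
  rot[2] = cdDDcC$Ab
  rot[3] = dDDcC$Abc
  rot[4] = DDcC$Abcd
  rot[5] = DcC$AbcdD
  rot[6] = cC$AbcdDD
  rot[7] = C$AbcdDDc
  rot[8] = $AbcdDDcC
Sorted (with $ < everything):
  sorted[0] = $AbcdDDcC  (last char: 'C')
  sorted[1] = AbcdDDcC$  (last char: '$')
  sorted[2] = C$AbcdDDc  (last char: 'c')
  sorted[3] = DDcC$Abcd  (last char: 'd')
  sorted[4] = DcC$AbcdD  (last char: 'D')
  sorted[5] = bcdDDcC$A  (last char: 'A')
  sorted[6] = cC$AbcdDD  (last char: 'D')
  sorted[7] = cdDDcC$Ab  (last char: 'b')
  sorted[8] = dDDcC$Abc  (last char: 'c')
Last column: C$cdDADbc
Original string S is at sorted index 1

Answer: C$cdDADbc
1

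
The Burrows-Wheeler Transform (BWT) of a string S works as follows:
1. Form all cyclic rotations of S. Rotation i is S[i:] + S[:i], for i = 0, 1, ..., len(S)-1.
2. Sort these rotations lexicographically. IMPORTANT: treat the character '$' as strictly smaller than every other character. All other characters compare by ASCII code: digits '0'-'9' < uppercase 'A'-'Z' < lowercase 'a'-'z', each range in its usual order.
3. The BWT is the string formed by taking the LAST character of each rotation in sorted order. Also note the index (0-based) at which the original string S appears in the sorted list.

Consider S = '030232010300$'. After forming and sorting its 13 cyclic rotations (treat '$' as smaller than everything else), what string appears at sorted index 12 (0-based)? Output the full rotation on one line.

All 13 rotations (rotation i = S[i:]+S[:i]):
  rot[0] = 030232010300$
  rot[1] = 30232010300$0
  rot[2] = 0232010300$03
  rot[3] = 232010300$030
  rot[4] = 32010300$0302
  rot[5] = 2010300$03023
  rot[6] = 010300$030232
  rot[7] = 10300$0302320
  rot[8] = 0300$03023201
  rot[9] = 300$030232010
  rot[10] = 00$0302320103
  rot[11] = 0$03023201030
  rot[12] = $030232010300
Sorted (with $ < everything):
  sorted[0] = $030232010300
  sorted[1] = 0$03023201030
  sorted[2] = 00$0302320103
  sorted[3] = 010300$030232
  sorted[4] = 0232010300$03
  sorted[5] = 0300$03023201
  sorted[6] = 030232010300$
  sorted[7] = 10300$0302320
  sorted[8] = 2010300$03023
  sorted[9] = 232010300$030
  sorted[10] = 300$030232010
  sorted[11] = 30232010300$0
  sorted[12] = 32010300$0302
sorted[12] = 32010300$0302

Answer: 32010300$0302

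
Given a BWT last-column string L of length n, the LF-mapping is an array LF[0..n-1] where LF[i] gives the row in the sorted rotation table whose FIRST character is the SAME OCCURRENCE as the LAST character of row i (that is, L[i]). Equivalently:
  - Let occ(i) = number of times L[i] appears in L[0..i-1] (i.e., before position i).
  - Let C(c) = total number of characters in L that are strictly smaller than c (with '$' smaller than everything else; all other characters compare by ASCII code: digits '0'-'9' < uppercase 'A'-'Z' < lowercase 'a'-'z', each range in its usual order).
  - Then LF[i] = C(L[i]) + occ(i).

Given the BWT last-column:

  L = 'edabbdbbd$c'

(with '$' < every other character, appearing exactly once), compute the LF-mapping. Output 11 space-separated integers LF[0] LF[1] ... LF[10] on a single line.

Answer: 10 7 1 2 3 8 4 5 9 0 6

Derivation:
Char counts: '$':1, 'a':1, 'b':4, 'c':1, 'd':3, 'e':1
C (first-col start): C('$')=0, C('a')=1, C('b')=2, C('c')=6, C('d')=7, C('e')=10
L[0]='e': occ=0, LF[0]=C('e')+0=10+0=10
L[1]='d': occ=0, LF[1]=C('d')+0=7+0=7
L[2]='a': occ=0, LF[2]=C('a')+0=1+0=1
L[3]='b': occ=0, LF[3]=C('b')+0=2+0=2
L[4]='b': occ=1, LF[4]=C('b')+1=2+1=3
L[5]='d': occ=1, LF[5]=C('d')+1=7+1=8
L[6]='b': occ=2, LF[6]=C('b')+2=2+2=4
L[7]='b': occ=3, LF[7]=C('b')+3=2+3=5
L[8]='d': occ=2, LF[8]=C('d')+2=7+2=9
L[9]='$': occ=0, LF[9]=C('$')+0=0+0=0
L[10]='c': occ=0, LF[10]=C('c')+0=6+0=6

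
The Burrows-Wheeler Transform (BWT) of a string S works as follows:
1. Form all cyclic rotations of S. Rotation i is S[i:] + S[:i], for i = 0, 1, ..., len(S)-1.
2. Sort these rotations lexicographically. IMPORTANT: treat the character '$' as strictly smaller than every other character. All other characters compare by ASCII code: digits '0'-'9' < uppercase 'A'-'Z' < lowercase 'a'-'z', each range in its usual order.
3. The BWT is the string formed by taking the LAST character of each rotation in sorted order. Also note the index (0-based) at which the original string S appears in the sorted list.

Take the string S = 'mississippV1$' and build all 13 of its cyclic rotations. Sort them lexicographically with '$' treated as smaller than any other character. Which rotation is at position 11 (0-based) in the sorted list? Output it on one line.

Answer: ssippV1$missi

Derivation:
All 13 rotations (rotation i = S[i:]+S[:i]):
  rot[0] = mississippV1$
  rot[1] = ississippV1$m
  rot[2] = ssissippV1$mi
  rot[3] = sissippV1$mis
  rot[4] = issippV1$miss
  rot[5] = ssippV1$missi
  rot[6] = sippV1$missis
  rot[7] = ippV1$mississ
  rot[8] = ppV1$mississi
  rot[9] = pV1$mississip
  rot[10] = V1$mississipp
  rot[11] = 1$mississippV
  rot[12] = $mississippV1
Sorted (with $ < everything):
  sorted[0] = $mississippV1
  sorted[1] = 1$mississippV
  sorted[2] = V1$mississipp
  sorted[3] = ippV1$mississ
  sorted[4] = issippV1$miss
  sorted[5] = ississippV1$m
  sorted[6] = mississippV1$
  sorted[7] = pV1$mississip
  sorted[8] = ppV1$mississi
  sorted[9] = sippV1$missis
  sorted[10] = sissippV1$mis
  sorted[11] = ssippV1$missi
  sorted[12] = ssissippV1$mi
sorted[11] = ssippV1$missi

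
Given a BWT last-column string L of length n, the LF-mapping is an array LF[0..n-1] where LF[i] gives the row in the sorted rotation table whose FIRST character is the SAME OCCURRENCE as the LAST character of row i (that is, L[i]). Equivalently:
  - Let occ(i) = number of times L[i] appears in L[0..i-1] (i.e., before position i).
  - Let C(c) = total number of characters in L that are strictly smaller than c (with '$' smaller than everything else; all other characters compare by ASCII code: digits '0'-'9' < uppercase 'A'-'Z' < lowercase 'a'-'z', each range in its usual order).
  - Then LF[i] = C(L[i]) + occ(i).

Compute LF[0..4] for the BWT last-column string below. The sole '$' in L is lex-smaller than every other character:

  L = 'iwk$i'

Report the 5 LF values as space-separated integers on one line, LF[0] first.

Answer: 1 4 3 0 2

Derivation:
Char counts: '$':1, 'i':2, 'k':1, 'w':1
C (first-col start): C('$')=0, C('i')=1, C('k')=3, C('w')=4
L[0]='i': occ=0, LF[0]=C('i')+0=1+0=1
L[1]='w': occ=0, LF[1]=C('w')+0=4+0=4
L[2]='k': occ=0, LF[2]=C('k')+0=3+0=3
L[3]='$': occ=0, LF[3]=C('$')+0=0+0=0
L[4]='i': occ=1, LF[4]=C('i')+1=1+1=2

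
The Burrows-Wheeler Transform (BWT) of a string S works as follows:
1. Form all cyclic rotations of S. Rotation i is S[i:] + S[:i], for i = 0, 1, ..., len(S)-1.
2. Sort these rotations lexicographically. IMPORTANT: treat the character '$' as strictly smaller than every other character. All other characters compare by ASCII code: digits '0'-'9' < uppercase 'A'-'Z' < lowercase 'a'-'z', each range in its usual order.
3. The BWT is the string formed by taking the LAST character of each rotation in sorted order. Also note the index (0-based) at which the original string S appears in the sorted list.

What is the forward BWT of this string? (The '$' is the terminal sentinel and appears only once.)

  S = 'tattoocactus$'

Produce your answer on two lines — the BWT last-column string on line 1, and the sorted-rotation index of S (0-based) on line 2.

Answer: sctoaotu$tact
8

Derivation:
All 13 rotations (rotation i = S[i:]+S[:i]):
  rot[0] = tattoocactus$
  rot[1] = attoocactus$t
  rot[2] = ttoocactus$ta
  rot[3] = toocactus$tat
  rot[4] = oocactus$tatt
  rot[5] = ocactus$tatto
  rot[6] = cactus$tattoo
  rot[7] = actus$tattooc
  rot[8] = ctus$tattooca
  rot[9] = tus$tattoocac
  rot[10] = us$tattoocact
  rot[11] = s$tattoocactu
  rot[12] = $tattoocactus
Sorted (with $ < everything):
  sorted[0] = $tattoocactus  (last char: 's')
  sorted[1] = actus$tattooc  (last char: 'c')
  sorted[2] = attoocactus$t  (last char: 't')
  sorted[3] = cactus$tattoo  (last char: 'o')
  sorted[4] = ctus$tattooca  (last char: 'a')
  sorted[5] = ocactus$tatto  (last char: 'o')
  sorted[6] = oocactus$tatt  (last char: 't')
  sorted[7] = s$tattoocactu  (last char: 'u')
  sorted[8] = tattoocactus$  (last char: '$')
  sorted[9] = toocactus$tat  (last char: 't')
  sorted[10] = ttoocactus$ta  (last char: 'a')
  sorted[11] = tus$tattoocac  (last char: 'c')
  sorted[12] = us$tattoocact  (last char: 't')
Last column: sctoaotu$tact
Original string S is at sorted index 8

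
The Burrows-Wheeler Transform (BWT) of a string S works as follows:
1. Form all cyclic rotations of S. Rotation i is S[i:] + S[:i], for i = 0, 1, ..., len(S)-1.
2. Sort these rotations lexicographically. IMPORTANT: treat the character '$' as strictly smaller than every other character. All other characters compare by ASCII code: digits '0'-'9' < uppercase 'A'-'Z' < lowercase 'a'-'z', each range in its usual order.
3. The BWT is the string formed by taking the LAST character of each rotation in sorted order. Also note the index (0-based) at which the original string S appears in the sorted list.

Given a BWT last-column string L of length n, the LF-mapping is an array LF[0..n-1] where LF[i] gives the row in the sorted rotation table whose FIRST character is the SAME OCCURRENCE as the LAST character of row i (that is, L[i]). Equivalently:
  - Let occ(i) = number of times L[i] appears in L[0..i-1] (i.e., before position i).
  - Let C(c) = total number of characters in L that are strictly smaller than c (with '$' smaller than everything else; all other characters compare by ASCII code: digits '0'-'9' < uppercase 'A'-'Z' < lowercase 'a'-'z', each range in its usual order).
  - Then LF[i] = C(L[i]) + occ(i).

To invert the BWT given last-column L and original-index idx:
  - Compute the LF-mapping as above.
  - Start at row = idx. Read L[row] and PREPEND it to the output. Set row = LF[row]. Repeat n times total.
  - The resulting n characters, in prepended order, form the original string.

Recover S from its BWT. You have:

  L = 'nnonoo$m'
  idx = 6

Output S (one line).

Answer: onnmoon$

Derivation:
LF mapping: 2 3 5 4 6 7 0 1
Walk LF starting at row 6, prepending L[row]:
  step 1: row=6, L[6]='$', prepend. Next row=LF[6]=0
  step 2: row=0, L[0]='n', prepend. Next row=LF[0]=2
  step 3: row=2, L[2]='o', prepend. Next row=LF[2]=5
  step 4: row=5, L[5]='o', prepend. Next row=LF[5]=7
  step 5: row=7, L[7]='m', prepend. Next row=LF[7]=1
  step 6: row=1, L[1]='n', prepend. Next row=LF[1]=3
  step 7: row=3, L[3]='n', prepend. Next row=LF[3]=4
  step 8: row=4, L[4]='o', prepend. Next row=LF[4]=6
Reversed output: onnmoon$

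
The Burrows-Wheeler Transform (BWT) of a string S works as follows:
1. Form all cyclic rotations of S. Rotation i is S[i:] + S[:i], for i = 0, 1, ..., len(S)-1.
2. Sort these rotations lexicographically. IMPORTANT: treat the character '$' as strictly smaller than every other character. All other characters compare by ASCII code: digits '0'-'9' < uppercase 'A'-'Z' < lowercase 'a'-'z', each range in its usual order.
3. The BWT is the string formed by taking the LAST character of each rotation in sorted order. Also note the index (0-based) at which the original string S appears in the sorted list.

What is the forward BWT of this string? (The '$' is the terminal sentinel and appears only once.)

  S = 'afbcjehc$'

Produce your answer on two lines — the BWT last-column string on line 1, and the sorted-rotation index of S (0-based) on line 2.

All 9 rotations (rotation i = S[i:]+S[:i]):
  rot[0] = afbcjehc$
  rot[1] = fbcjehc$a
  rot[2] = bcjehc$af
  rot[3] = cjehc$afb
  rot[4] = jehc$afbc
  rot[5] = ehc$afbcj
  rot[6] = hc$afbcje
  rot[7] = c$afbcjeh
  rot[8] = $afbcjehc
Sorted (with $ < everything):
  sorted[0] = $afbcjehc  (last char: 'c')
  sorted[1] = afbcjehc$  (last char: '$')
  sorted[2] = bcjehc$af  (last char: 'f')
  sorted[3] = c$afbcjeh  (last char: 'h')
  sorted[4] = cjehc$afb  (last char: 'b')
  sorted[5] = ehc$afbcj  (last char: 'j')
  sorted[6] = fbcjehc$a  (last char: 'a')
  sorted[7] = hc$afbcje  (last char: 'e')
  sorted[8] = jehc$afbc  (last char: 'c')
Last column: c$fhbjaec
Original string S is at sorted index 1

Answer: c$fhbjaec
1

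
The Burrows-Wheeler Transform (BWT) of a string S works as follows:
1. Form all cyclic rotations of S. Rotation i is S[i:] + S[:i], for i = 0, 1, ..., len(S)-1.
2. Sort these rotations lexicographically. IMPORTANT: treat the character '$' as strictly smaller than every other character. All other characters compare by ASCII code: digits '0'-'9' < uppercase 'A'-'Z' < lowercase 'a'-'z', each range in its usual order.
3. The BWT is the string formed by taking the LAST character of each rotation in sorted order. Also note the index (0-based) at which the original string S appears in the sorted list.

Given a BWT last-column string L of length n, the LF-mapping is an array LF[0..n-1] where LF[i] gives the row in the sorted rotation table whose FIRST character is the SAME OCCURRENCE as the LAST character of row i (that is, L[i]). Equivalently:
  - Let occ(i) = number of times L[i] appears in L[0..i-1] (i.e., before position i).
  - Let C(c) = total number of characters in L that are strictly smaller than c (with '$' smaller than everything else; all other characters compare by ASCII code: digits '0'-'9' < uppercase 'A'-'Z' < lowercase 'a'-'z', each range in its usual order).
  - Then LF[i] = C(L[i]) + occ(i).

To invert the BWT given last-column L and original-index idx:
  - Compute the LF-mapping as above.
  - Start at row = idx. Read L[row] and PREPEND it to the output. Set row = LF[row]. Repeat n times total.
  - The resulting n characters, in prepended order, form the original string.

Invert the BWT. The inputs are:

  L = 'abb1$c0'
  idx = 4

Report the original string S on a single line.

Answer: b0cb1a$

Derivation:
LF mapping: 3 4 5 2 0 6 1
Walk LF starting at row 4, prepending L[row]:
  step 1: row=4, L[4]='$', prepend. Next row=LF[4]=0
  step 2: row=0, L[0]='a', prepend. Next row=LF[0]=3
  step 3: row=3, L[3]='1', prepend. Next row=LF[3]=2
  step 4: row=2, L[2]='b', prepend. Next row=LF[2]=5
  step 5: row=5, L[5]='c', prepend. Next row=LF[5]=6
  step 6: row=6, L[6]='0', prepend. Next row=LF[6]=1
  step 7: row=1, L[1]='b', prepend. Next row=LF[1]=4
Reversed output: b0cb1a$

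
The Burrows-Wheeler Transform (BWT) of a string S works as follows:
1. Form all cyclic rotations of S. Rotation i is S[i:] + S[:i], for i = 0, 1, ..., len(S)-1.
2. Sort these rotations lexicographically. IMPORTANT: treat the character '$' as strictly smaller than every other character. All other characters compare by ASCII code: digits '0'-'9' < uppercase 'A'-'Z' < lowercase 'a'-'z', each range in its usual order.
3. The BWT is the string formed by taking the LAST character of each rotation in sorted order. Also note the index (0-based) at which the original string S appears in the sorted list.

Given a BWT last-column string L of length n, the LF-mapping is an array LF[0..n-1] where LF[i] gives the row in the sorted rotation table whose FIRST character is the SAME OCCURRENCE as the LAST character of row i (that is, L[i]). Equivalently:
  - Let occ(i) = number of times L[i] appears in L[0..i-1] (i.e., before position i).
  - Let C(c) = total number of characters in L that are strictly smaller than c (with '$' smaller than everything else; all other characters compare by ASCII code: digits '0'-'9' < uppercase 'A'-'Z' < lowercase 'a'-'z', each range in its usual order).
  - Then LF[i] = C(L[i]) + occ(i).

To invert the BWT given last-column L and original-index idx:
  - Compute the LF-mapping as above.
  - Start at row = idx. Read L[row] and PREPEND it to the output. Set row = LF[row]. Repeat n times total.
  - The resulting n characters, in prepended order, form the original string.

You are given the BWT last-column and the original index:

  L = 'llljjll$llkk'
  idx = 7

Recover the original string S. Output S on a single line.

Answer: ljkllljklll$

Derivation:
LF mapping: 5 6 7 1 2 8 9 0 10 11 3 4
Walk LF starting at row 7, prepending L[row]:
  step 1: row=7, L[7]='$', prepend. Next row=LF[7]=0
  step 2: row=0, L[0]='l', prepend. Next row=LF[0]=5
  step 3: row=5, L[5]='l', prepend. Next row=LF[5]=8
  step 4: row=8, L[8]='l', prepend. Next row=LF[8]=10
  step 5: row=10, L[10]='k', prepend. Next row=LF[10]=3
  step 6: row=3, L[3]='j', prepend. Next row=LF[3]=1
  step 7: row=1, L[1]='l', prepend. Next row=LF[1]=6
  step 8: row=6, L[6]='l', prepend. Next row=LF[6]=9
  step 9: row=9, L[9]='l', prepend. Next row=LF[9]=11
  step 10: row=11, L[11]='k', prepend. Next row=LF[11]=4
  step 11: row=4, L[4]='j', prepend. Next row=LF[4]=2
  step 12: row=2, L[2]='l', prepend. Next row=LF[2]=7
Reversed output: ljkllljklll$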